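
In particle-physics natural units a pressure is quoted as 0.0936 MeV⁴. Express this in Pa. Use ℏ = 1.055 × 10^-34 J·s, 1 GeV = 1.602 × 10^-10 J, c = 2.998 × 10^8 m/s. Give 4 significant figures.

1.948 × 10^24 Pa

Pressure is [E]/[L]³ = [E]⁴/(ℏc)³.
1 GeV⁴ → 1/(ℏc)³ × (1 GeV in J)⁴ = 2.082 × 10^37 Pa.
Convert the energy scale: 0.0936 MeV⁴ = 9.36 × 10^-14 GeV⁴.
Result: 9.36 × 10^-14 × 2.082 × 10^37 = 1.948 × 10^24 Pa.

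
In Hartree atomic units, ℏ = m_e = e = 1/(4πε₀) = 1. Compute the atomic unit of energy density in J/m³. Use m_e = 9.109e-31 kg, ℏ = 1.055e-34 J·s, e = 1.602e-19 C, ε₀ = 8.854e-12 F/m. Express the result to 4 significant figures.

2.929e13 J/m³

The unique combination of the constants set to 1 with dimensions of energy density is u_au = E_h/a₀³ = m_e⁴e¹⁰/((4πε₀)⁵ℏ⁸).
E_h = 4.354e-18 J
a₀ = 5.297e-11 m
E_h/a₀³ = 2.929e13 J/m³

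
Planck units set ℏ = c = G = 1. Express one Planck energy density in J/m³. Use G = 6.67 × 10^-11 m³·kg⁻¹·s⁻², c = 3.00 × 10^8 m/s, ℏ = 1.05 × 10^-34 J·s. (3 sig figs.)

Dimensional analysis gives u_P = c⁷/(ℏG²).
  = 2.19 × 10^59 / 4.67 × 10^-55
  = 4.68 × 10^113 J/m³

4.68 × 10^113 J/m³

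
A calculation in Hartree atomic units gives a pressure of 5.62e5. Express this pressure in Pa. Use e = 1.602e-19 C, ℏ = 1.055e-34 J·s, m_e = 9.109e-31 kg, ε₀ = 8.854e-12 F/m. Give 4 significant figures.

1.646e19 Pa

One atomic unit of pressure: P_au = E_h/a₀³ = m_e⁴e¹⁰/((4πε₀)⁵ℏ⁸) = 2.929e13 Pa.
5.62e5 × 2.929e13 Pa = 1.646e19 Pa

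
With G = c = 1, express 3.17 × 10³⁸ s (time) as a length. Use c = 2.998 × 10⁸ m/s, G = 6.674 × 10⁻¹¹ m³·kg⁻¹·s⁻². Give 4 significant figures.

9.504 × 10⁴⁶ m

Time → length via c.
3.17 × 10³⁸ s × (c) = 9.504 × 10⁴⁶ m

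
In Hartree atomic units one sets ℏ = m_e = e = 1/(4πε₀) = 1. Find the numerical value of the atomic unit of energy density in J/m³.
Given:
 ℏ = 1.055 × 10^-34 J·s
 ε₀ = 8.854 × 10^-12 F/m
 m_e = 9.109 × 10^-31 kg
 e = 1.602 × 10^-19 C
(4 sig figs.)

2.929 × 10^13 J/m³

u_au = E_h/a₀³ = m_e⁴e¹⁰/((4πε₀)⁵ℏ⁸)
E_h = 4.354 × 10^-18 J
a₀ = 5.297 × 10^-11 m
E_h/a₀³ = 2.929 × 10^13 J/m³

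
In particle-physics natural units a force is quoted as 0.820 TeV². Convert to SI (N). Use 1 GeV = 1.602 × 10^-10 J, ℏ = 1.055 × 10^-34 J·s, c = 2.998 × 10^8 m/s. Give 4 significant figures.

6.654 × 10^11 N

Force is [E]/[L] = [E]²/(ℏc); restore (ℏc)⁻¹.
1 GeV² → 1/(ℏc) × (1 GeV in J)² = 8.114 × 10^5 N.
Convert the energy scale: 0.820 TeV² = 8.20 × 10^5 GeV².
Result: 8.20 × 10^5 × 8.114 × 10^5 = 6.654 × 10^11 N.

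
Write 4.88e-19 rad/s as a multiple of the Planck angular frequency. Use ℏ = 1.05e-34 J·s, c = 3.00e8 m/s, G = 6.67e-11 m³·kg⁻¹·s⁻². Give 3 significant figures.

Planck angular frequency: ω_P = √(c⁵/(ℏG)) = 1.86e43 rad/s.
4.88e-19 / 1.86e43 = 2.62e-62

2.62e-62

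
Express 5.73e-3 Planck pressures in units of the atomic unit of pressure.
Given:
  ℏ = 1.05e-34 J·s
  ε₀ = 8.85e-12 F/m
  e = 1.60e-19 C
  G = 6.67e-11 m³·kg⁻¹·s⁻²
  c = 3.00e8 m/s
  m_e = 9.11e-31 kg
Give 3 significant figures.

Planck pressure: p_P = c⁷/(ℏG²) = 4.68e113 Pa
atomic unit of pressure: P_au = E_h/a₀³ = m_e⁴e¹⁰/((4πε₀)⁵ℏ⁸) = 3.01e13 Pa
5.73e-3 × 4.68e113 / 3.01e13 = 8.90e97

8.90e97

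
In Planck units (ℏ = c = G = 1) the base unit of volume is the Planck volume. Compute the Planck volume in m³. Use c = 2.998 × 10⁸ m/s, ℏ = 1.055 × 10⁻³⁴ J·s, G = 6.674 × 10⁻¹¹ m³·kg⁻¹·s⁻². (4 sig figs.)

V_P = (ℏG/c³)^(3/2)
  = √(1.784 × 10⁻²⁰⁹)
  = 4.224 × 10⁻¹⁰⁵ m³

4.224 × 10⁻¹⁰⁵ m³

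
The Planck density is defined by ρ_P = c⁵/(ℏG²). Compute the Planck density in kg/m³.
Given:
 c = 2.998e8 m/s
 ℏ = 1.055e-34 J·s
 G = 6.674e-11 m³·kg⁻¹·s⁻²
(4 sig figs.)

5.154e96 kg/m³

ρ_P = c⁵/(ℏG²)
  = 2.422e42 / 4.699e-55
  = 5.154e96 kg/m³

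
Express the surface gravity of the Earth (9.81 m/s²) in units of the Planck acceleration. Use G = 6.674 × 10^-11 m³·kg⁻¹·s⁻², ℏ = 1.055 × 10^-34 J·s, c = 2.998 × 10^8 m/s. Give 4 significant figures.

1.764 × 10^-51

Planck acceleration: a_P = √(c⁷/(ℏG)) = 5.560 × 10^51 m/s².
9.81 / 5.560 × 10^51 = 1.764 × 10^-51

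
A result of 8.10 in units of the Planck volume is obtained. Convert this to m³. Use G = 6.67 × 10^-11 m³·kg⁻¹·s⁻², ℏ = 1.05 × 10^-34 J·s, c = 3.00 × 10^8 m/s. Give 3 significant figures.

3.38 × 10^-104 m³

One Planck volume: V_P = (ℏG/c³)^(3/2) = 4.18 × 10^-105 m³.
8.10 × 4.18 × 10^-105 m³ = 3.38 × 10^-104 m³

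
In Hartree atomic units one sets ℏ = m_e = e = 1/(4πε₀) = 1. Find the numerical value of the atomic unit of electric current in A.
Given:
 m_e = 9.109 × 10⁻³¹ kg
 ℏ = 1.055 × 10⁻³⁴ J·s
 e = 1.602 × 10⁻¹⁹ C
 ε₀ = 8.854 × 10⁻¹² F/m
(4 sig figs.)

6.612 × 10⁻³ A

I_au = e E_h/ℏ = m_e e⁵/((4πε₀)²ℏ³)
E_h = 4.354 × 10⁻¹⁸ J
e·E_h/ℏ = 6.612 × 10⁻³ A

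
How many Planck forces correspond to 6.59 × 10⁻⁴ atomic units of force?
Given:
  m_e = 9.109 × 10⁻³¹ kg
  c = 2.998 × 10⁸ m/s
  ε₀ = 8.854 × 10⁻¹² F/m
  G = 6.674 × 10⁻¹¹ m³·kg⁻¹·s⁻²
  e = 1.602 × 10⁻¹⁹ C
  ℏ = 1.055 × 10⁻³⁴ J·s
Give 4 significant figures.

atomic unit of force: F_au = E_h/a₀ = m_e²e⁶/((4πε₀)³ℏ⁴) = 8.220 × 10⁻⁸ N
Planck force: F_P = c⁴/G = 1.210 × 10⁴⁴ N
6.59 × 10⁻⁴ × 8.220 × 10⁻⁸ / 1.210 × 10⁴⁴ = 4.475 × 10⁻⁵⁵

4.475 × 10⁻⁵⁵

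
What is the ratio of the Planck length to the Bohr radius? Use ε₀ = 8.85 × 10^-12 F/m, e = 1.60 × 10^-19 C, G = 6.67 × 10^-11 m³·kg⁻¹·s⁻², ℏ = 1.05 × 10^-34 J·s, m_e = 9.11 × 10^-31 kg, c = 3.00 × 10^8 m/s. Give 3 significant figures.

3.06 × 10^-25

Planck length: ℓ_P = √(ℏG/c³) = 1.61 × 10^-35 m
Bohr radius: a₀ = 4πε₀ℏ²/(m_e e²) = 5.26 × 10^-11 m
ratio = 1.61 × 10^-35 / 5.26 × 10^-11 = 3.06 × 10^-25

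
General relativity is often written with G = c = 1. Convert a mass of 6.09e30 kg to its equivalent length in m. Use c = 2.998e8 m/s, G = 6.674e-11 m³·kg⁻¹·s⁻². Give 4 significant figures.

In G = c = 1 units mass has dimensions of length; the conversion factor is G/c².
6.09e30 kg × (G/c²) = 4.522e3 m

4.522e3 m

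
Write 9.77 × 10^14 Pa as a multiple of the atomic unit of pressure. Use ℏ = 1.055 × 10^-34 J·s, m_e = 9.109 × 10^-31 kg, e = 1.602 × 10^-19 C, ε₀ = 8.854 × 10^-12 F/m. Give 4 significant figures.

atomic unit of pressure: P_au = E_h/a₀³ = m_e⁴e¹⁰/((4πε₀)⁵ℏ⁸) = 2.929 × 10^13 Pa.
9.77 × 10^14 / 2.929 × 10^13 = 33.35

33.35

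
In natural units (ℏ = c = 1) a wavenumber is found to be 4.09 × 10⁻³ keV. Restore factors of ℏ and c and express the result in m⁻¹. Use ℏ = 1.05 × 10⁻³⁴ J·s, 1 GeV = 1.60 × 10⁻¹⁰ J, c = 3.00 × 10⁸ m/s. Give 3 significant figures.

Inverse length is [E]/(ℏc).
1 GeV → 1/(ℏc) × (1 GeV in J) = 5.08 × 10¹⁵ m⁻¹.
Convert the energy scale: 4.09 × 10⁻³ keV = 4.09 × 10⁻⁹ GeV.
Result: 4.09 × 10⁻⁹ × 5.08 × 10¹⁵ = 2.08 × 10⁷ m⁻¹.

2.08 × 10⁷ m⁻¹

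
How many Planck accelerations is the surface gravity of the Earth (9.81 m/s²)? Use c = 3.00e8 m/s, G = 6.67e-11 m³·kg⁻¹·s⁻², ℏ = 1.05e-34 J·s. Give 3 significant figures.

1.76e-51

Planck acceleration: a_P = √(c⁷/(ℏG)) = 5.59e51 m/s².
9.81 / 5.59e51 = 1.76e-51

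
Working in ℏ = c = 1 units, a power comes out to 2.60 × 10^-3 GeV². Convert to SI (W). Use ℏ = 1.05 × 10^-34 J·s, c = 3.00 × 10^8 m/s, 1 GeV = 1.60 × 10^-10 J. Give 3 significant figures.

Power is [E]/[T] = [E]²/ℏ.
1 GeV² → 1/ℏ × (1 GeV in J)² = 2.44 × 10^14 W.
Result: 2.60 × 10^-3 × 2.44 × 10^14 = 6.34 × 10^11 W.

6.34 × 10^11 W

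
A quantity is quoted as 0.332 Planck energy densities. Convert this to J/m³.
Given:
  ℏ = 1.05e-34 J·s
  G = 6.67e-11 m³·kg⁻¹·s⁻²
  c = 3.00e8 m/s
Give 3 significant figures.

1.55e113 J/m³

One Planck energy density: u_P = c⁷/(ℏG²) = 4.68e113 J/m³.
0.332 × 4.68e113 J/m³ = 1.55e113 J/m³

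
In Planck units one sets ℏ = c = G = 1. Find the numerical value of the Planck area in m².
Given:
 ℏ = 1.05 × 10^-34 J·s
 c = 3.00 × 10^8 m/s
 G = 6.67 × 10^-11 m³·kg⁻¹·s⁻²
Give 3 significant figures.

A_P = ℏG/c³
  = 7.00 × 10^-45 / 2.70 × 10^25
  = 2.59 × 10^-70 m²

2.59 × 10^-70 m²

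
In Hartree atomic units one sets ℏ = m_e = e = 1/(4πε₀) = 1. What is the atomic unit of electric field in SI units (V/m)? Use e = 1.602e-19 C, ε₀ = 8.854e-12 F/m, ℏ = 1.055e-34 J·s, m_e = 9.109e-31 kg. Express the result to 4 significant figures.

5.131e11 V/m

E_au = E_h/(e a₀) = m_e²e⁵/((4πε₀)³ℏ⁴)
E_h = 4.354e-18 J
a₀ = 5.297e-11 m
E_h/(e·a₀) = 5.131e11 V/m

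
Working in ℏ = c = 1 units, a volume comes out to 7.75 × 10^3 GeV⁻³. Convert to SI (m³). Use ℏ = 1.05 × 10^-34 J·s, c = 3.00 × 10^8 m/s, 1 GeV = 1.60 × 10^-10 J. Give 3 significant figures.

5.91 × 10^-44 m³

Volume is [L]³ = [E]⁻³·(ℏc)³.
1 GeV⁻³ → (ℏc)³ × (1 GeV in J)⁻³ = 7.63 × 10^-48 m³.
Result: 7.75 × 10^3 × 7.63 × 10^-48 = 5.91 × 10^-44 m³.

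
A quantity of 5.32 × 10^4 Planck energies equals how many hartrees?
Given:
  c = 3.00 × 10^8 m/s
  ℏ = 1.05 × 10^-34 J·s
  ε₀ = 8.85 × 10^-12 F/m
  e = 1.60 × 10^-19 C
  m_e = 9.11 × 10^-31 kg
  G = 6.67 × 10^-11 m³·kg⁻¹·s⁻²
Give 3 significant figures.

Planck energy: E_P = √(ℏc⁵/G) = 1.96 × 10^9 J
hartree: E_h = m_e e⁴/(4πε₀ℏ)² = 4.38 × 10^-18 J
5.32 × 10^4 × 1.96 × 10^9 / 4.38 × 10^-18 = 2.38 × 10^31

2.38 × 10^31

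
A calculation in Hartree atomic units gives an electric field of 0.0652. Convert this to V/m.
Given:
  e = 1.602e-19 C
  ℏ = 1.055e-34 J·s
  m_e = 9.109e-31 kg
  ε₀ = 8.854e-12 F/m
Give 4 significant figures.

3.345e10 V/m

One atomic unit of electric field: E_au = E_h/(e a₀) = m_e²e⁵/((4πε₀)³ℏ⁴) = 5.131e11 V/m.
0.0652 × 5.131e11 V/m = 3.345e10 V/m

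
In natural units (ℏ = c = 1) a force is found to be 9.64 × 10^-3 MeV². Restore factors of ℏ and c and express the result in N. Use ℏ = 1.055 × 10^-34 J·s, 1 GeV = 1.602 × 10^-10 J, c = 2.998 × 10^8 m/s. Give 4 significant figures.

7.822 × 10^-3 N

Force is [E]/[L] = [E]²/(ℏc); restore (ℏc)⁻¹.
1 GeV² → 1/(ℏc) × (1 GeV in J)² = 8.114 × 10^5 N.
Convert the energy scale: 9.64 × 10^-3 MeV² = 9.64 × 10^-9 GeV².
Result: 9.64 × 10^-9 × 8.114 × 10^5 = 7.822 × 10^-3 N.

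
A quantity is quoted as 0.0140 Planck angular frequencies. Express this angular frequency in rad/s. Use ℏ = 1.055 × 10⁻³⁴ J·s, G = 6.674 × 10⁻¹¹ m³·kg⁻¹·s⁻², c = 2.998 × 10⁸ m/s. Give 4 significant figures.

2.596 × 10⁴¹ rad/s

One Planck angular frequency: ω_P = √(c⁵/(ℏG)) = 1.855 × 10⁴³ rad/s.
0.0140 × 1.855 × 10⁴³ rad/s = 2.596 × 10⁴¹ rad/s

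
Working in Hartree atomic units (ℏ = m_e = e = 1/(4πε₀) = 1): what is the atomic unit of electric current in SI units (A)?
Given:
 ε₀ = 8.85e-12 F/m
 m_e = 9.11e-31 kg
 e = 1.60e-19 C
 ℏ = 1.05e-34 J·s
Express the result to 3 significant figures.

From ℏ = m_e = e = 1/(4πε₀) = 1 the current scale is I_au = e E_h/ℏ = m_e e⁵/((4πε₀)²ℏ³).
E_h = 4.38e-18 J
e·E_h/ℏ = 6.67e-3 A

6.67e-3 A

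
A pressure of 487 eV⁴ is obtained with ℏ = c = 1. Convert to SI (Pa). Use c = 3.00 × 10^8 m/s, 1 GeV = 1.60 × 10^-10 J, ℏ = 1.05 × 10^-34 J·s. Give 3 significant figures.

Pressure is [E]/[L]³ = [E]⁴/(ℏc)³.
1 GeV⁴ → 1/(ℏc)³ × (1 GeV in J)⁴ = 2.10 × 10^37 Pa.
Convert the energy scale: 487 eV⁴ = 4.87 × 10^-34 GeV⁴.
Result: 4.87 × 10^-34 × 2.10 × 10^37 = 1.02 × 10^4 Pa.

1.02 × 10^4 Pa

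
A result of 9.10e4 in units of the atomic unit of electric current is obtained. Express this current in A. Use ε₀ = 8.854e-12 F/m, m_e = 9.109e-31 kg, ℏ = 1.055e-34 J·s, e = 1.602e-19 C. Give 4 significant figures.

One atomic unit of electric current: I_au = e E_h/ℏ = m_e e⁵/((4πε₀)²ℏ³) = 6.612e-3 A.
9.10e4 × 6.612e-3 A = 601.7 A

601.7 A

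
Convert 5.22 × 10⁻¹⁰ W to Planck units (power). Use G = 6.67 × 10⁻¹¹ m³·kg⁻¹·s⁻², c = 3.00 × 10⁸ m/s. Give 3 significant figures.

1.43 × 10⁻⁶²

Planck power: P_P = c⁵/G = 3.64 × 10⁵² W.
5.22 × 10⁻¹⁰ / 3.64 × 10⁵² = 1.43 × 10⁻⁶²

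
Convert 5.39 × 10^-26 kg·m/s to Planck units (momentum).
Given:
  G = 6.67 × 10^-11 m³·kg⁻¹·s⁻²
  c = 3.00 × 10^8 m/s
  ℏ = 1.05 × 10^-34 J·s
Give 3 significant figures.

8.27 × 10^-27

Planck momentum: p_P = √(ℏc³/G) = 6.52 kg·m/s.
5.39 × 10^-26 / 6.52 = 8.27 × 10^-27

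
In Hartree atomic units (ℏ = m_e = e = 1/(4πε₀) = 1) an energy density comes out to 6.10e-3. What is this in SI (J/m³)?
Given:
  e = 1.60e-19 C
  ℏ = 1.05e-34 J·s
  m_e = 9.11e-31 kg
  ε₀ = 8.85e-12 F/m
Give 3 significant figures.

One atomic unit of energy density: u_au = E_h/a₀³ = m_e⁴e¹⁰/((4πε₀)⁵ℏ⁸) = 3.01e13 J/m³.
6.10e-3 × 3.01e13 J/m³ = 1.84e11 J/m³

1.84e11 J/m³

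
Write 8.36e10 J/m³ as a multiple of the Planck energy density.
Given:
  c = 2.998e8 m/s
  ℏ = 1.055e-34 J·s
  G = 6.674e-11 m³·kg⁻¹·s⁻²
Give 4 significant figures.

1.805e-103

Planck energy density: u_P = c⁷/(ℏG²) = 4.632e113 J/m³.
8.36e10 / 4.632e113 = 1.805e-103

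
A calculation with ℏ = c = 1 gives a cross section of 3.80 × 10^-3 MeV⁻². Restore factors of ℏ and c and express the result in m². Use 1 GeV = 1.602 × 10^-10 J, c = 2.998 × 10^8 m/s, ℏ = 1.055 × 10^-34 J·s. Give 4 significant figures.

Area is [L]² = [E]⁻²·(ℏc)²; restore (ℏc)².
1 GeV⁻² → (ℏc)² × (1 GeV in J)⁻² = 3.898 × 10^-32 m².
Convert the energy scale: 3.80 × 10^-3 MeV⁻² = 3.80 × 10^3 GeV⁻².
Result: 3.80 × 10^3 × 3.898 × 10^-32 = 1.481 × 10^-28 m².

1.481 × 10^-28 m²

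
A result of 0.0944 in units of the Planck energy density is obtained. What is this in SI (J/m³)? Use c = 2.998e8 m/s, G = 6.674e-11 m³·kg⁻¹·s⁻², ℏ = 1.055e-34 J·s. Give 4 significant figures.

One Planck energy density: u_P = c⁷/(ℏG²) = 4.632e113 J/m³.
0.0944 × 4.632e113 J/m³ = 4.373e112 J/m³

4.373e112 J/m³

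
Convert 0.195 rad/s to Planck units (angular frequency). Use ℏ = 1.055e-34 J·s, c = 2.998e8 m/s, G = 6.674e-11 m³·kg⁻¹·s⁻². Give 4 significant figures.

1.051e-44

Planck angular frequency: ω_P = √(c⁵/(ℏG)) = 1.855e43 rad/s.
0.195 / 1.855e43 = 1.051e-44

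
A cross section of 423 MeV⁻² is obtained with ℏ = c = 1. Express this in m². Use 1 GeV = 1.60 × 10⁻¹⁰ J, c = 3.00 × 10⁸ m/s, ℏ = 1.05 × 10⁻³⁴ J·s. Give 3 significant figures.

1.64 × 10⁻²³ m²

Area is [L]² = [E]⁻²·(ℏc)²; restore (ℏc)².
1 GeV⁻² → (ℏc)² × (1 GeV in J)⁻² = 3.88 × 10⁻³² m².
Convert the energy scale: 423 MeV⁻² = 4.23 × 10⁸ GeV⁻².
Result: 4.23 × 10⁸ × 3.88 × 10⁻³² = 1.64 × 10⁻²³ m².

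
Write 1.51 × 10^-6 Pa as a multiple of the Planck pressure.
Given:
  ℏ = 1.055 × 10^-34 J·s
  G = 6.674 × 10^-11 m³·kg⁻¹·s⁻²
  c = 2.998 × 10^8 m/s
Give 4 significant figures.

3.260 × 10^-120

Planck pressure: p_P = c⁷/(ℏG²) = 4.632 × 10^113 Pa.
1.51 × 10^-6 / 4.632 × 10^113 = 3.260 × 10^-120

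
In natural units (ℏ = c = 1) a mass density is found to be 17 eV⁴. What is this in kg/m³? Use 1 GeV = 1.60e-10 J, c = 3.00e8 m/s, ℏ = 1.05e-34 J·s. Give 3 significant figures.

Mass density is [E]/(c²[L]³) = [E]⁴/(ℏ³c⁵).
1 GeV⁴ → 1/(ℏ³c⁵) × (1 GeV in J)⁴ = 2.33e20 kg/m³.
Convert the energy scale: 17 eV⁴ = 1.70e-35 GeV⁴.
Result: 1.70e-35 × 2.33e20 = 3.96e-15 kg/m³.

3.96e-15 kg/m³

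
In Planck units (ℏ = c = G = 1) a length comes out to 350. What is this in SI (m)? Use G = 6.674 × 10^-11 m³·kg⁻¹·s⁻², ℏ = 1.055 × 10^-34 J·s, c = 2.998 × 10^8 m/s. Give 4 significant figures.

One Planck length: ℓ_P = √(ℏG/c³) = 1.616 × 10^-35 m.
350 × 1.616 × 10^-35 m = 5.658 × 10^-33 m

5.658 × 10^-33 m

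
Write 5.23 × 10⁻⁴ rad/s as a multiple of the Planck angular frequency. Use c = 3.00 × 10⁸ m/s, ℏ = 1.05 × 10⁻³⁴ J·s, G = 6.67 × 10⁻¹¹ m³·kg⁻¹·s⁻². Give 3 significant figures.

2.81 × 10⁻⁴⁷

Planck angular frequency: ω_P = √(c⁵/(ℏG)) = 1.86 × 10⁴³ rad/s.
5.23 × 10⁻⁴ / 1.86 × 10⁴³ = 2.81 × 10⁻⁴⁷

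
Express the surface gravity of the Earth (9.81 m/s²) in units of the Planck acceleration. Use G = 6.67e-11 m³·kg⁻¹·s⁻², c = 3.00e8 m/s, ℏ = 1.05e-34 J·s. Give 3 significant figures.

Planck acceleration: a_P = √(c⁷/(ℏG)) = 5.59e51 m/s².
9.81 / 5.59e51 = 1.76e-51

1.76e-51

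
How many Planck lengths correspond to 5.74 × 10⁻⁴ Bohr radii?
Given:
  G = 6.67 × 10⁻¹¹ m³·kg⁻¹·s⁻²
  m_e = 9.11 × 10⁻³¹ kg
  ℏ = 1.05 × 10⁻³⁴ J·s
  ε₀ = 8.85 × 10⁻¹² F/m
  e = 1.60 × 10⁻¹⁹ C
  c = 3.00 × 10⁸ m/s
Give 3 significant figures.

1.87 × 10²¹

Bohr radius: a₀ = 4πε₀ℏ²/(m_e e²) = 5.26 × 10⁻¹¹ m
Planck length: ℓ_P = √(ℏG/c³) = 1.61 × 10⁻³⁵ m
5.74 × 10⁻⁴ × 5.26 × 10⁻¹¹ / 1.61 × 10⁻³⁵ = 1.87 × 10²¹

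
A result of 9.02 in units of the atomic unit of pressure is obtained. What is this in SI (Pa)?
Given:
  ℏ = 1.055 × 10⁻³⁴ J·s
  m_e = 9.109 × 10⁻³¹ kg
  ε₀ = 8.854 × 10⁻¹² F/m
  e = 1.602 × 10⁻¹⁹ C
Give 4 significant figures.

One atomic unit of pressure: P_au = E_h/a₀³ = m_e⁴e¹⁰/((4πε₀)⁵ℏ⁸) = 2.929 × 10¹³ Pa.
9.02 × 2.929 × 10¹³ Pa = 2.642 × 10¹⁴ Pa

2.642 × 10¹⁴ Pa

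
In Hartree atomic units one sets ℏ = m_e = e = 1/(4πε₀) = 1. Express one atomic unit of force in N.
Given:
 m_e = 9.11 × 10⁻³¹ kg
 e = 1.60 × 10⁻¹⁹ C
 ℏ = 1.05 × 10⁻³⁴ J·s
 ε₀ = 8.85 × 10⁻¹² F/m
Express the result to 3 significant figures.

F_au = E_h/a₀ = m_e²e⁶/((4πε₀)³ℏ⁴)
E_h = 4.38 × 10⁻¹⁸ J
a₀ = 5.26 × 10⁻¹¹ m
E_h/a₀ = 8.33 × 10⁻⁸ N

8.33 × 10⁻⁸ N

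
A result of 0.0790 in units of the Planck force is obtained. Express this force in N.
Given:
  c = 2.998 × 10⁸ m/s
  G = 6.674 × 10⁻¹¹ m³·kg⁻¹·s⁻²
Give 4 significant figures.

9.562 × 10⁴² N

One Planck force: F_P = c⁴/G = 1.210 × 10⁴⁴ N.
0.0790 × 1.210 × 10⁴⁴ N = 9.562 × 10⁴² N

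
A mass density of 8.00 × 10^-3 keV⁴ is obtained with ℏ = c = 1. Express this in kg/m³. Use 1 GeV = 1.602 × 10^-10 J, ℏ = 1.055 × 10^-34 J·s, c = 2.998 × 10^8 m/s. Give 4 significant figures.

Mass density is [E]/(c²[L]³) = [E]⁴/(ℏ³c⁵).
1 GeV⁴ → 1/(ℏ³c⁵) × (1 GeV in J)⁴ = 2.316 × 10^20 kg/m³.
Convert the energy scale: 8.00 × 10^-3 keV⁴ = 8.00 × 10^-27 GeV⁴.
Result: 8.00 × 10^-27 × 2.316 × 10^20 = 1.853 × 10^-6 kg/m³.

1.853 × 10^-6 kg/m³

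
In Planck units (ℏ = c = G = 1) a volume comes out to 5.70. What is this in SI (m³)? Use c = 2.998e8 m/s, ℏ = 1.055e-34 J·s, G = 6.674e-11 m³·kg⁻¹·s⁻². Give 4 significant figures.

One Planck volume: V_P = (ℏG/c³)^(3/2) = 4.224e-105 m³.
5.70 × 4.224e-105 m³ = 2.408e-104 m³

2.408e-104 m³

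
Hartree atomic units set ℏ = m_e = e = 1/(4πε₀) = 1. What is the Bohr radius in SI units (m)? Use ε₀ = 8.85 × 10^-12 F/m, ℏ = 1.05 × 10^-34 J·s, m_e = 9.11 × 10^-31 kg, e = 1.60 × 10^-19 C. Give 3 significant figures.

The unique combination of the constants set to 1 with dimensions of length is a₀ = 4πε₀ℏ²/(m_e e²).
  = 1.23 × 10^-78 / 2.33 × 10^-68
  = 5.26 × 10^-11 m

5.26 × 10^-11 m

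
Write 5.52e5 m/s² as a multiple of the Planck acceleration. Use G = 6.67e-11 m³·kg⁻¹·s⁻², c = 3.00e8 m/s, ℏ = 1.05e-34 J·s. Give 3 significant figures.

9.88e-47

Planck acceleration: a_P = √(c⁷/(ℏG)) = 5.59e51 m/s².
5.52e5 / 5.59e51 = 9.88e-47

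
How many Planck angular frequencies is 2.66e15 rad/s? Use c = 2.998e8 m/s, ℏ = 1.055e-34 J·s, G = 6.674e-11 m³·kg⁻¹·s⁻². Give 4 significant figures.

Planck angular frequency: ω_P = √(c⁵/(ℏG)) = 1.855e43 rad/s.
2.66e15 / 1.855e43 = 1.434e-28

1.434e-28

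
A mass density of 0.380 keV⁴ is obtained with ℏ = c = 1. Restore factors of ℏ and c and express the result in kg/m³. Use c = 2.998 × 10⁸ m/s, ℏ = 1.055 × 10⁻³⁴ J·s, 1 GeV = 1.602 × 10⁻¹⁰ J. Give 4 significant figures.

Mass density is [E]/(c²[L]³) = [E]⁴/(ℏ³c⁵).
1 GeV⁴ → 1/(ℏ³c⁵) × (1 GeV in J)⁴ = 2.316 × 10²⁰ kg/m³.
Convert the energy scale: 0.380 keV⁴ = 3.80 × 10⁻²⁵ GeV⁴.
Result: 3.80 × 10⁻²⁵ × 2.316 × 10²⁰ = 8.801 × 10⁻⁵ kg/m³.

8.801 × 10⁻⁵ kg/m³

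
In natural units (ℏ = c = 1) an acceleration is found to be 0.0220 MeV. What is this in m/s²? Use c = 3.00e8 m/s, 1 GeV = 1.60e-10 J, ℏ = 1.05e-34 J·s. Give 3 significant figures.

Acceleration is [L]/[T]² = c·[E]/ℏ.
1 GeV → c/ℏ × (1 GeV in J) = 4.57e32 m/s².
Convert the energy scale: 0.0220 MeV = 2.20e-5 GeV.
Result: 2.20e-5 × 4.57e32 = 1.01e28 m/s².

1.01e28 m/s²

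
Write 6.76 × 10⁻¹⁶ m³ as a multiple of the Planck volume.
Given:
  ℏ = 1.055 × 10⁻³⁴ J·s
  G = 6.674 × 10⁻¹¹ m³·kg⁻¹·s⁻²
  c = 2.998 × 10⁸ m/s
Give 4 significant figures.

1.600 × 10⁸⁹

Planck volume: V_P = (ℏG/c³)^(3/2) = 4.224 × 10⁻¹⁰⁵ m³.
6.76 × 10⁻¹⁶ / 4.224 × 10⁻¹⁰⁵ = 1.600 × 10⁸⁹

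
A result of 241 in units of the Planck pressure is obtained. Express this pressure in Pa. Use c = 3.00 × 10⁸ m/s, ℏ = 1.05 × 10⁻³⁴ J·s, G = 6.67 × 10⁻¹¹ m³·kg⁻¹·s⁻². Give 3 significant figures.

One Planck pressure: p_P = c⁷/(ℏG²) = 4.68 × 10¹¹³ Pa.
241 × 4.68 × 10¹¹³ Pa = 1.13 × 10¹¹⁶ Pa

1.13 × 10¹¹⁶ Pa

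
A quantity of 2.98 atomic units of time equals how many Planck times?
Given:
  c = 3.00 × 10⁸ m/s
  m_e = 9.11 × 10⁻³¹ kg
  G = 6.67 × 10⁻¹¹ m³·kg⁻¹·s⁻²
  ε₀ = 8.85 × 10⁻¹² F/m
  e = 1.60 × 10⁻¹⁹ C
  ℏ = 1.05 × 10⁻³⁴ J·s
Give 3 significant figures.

atomic unit of time: τ_au = (4πε₀)²ℏ³/(m_e e⁴) = 2.40 × 10⁻¹⁷ s
Planck time: t_P = √(ℏG/c⁵) = 5.37 × 10⁻⁴⁴ s
2.98 × 2.40 × 10⁻¹⁷ / 5.37 × 10⁻⁴⁴ = 1.33 × 10²⁷

1.33 × 10²⁷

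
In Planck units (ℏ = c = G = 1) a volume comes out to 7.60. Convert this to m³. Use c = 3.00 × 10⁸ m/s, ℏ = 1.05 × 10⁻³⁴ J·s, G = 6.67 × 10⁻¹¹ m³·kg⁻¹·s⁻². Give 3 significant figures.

3.17 × 10⁻¹⁰⁴ m³

One Planck volume: V_P = (ℏG/c³)^(3/2) = 4.18 × 10⁻¹⁰⁵ m³.
7.60 × 4.18 × 10⁻¹⁰⁵ m³ = 3.17 × 10⁻¹⁰⁴ m³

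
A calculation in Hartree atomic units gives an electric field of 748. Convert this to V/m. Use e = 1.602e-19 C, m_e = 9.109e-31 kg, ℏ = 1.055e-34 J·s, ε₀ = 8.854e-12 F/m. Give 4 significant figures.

3.838e14 V/m

One atomic unit of electric field: E_au = E_h/(e a₀) = m_e²e⁵/((4πε₀)³ℏ⁴) = 5.131e11 V/m.
748 × 5.131e11 V/m = 3.838e14 V/m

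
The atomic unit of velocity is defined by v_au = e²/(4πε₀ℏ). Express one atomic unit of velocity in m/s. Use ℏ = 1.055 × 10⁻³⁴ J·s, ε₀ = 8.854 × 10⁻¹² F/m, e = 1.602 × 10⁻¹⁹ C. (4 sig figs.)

2.186 × 10⁶ m/s

v_au = e²/(4πε₀ℏ)
  = 2.566 × 10⁻³⁸ / 1.174 × 10⁻⁴⁴
  = 2.186 × 10⁶ m/s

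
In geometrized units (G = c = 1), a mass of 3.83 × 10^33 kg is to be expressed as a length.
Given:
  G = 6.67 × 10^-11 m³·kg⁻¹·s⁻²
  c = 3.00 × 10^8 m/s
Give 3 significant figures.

In G = c = 1 units mass has dimensions of length; the conversion factor is G/c².
3.83 × 10^33 kg × (G/c²) = 2.84 × 10^6 m

2.84 × 10^6 m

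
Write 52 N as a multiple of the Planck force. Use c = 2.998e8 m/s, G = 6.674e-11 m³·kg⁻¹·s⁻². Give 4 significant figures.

Planck force: F_P = c⁴/G = 1.210e44 N.
52 / 1.210e44 = 4.296e-43

4.296e-43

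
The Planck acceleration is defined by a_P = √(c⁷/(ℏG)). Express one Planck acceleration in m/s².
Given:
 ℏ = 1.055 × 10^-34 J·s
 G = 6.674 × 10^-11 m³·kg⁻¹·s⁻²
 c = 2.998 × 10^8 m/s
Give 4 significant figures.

5.560 × 10^51 m/s²

a_P = √(c⁷/(ℏG))
  = √(3.092 × 10^103)
  = 5.560 × 10^51 m/s²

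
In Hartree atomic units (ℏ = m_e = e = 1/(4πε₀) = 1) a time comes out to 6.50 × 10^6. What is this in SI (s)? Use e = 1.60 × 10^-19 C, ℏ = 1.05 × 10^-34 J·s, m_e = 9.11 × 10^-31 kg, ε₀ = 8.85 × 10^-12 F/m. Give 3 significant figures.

One atomic unit of time: τ_au = (4πε₀)²ℏ³/(m_e e⁴) = 2.40 × 10^-17 s.
6.50 × 10^6 × 2.40 × 10^-17 s = 1.56 × 10^-10 s

1.56 × 10^-10 s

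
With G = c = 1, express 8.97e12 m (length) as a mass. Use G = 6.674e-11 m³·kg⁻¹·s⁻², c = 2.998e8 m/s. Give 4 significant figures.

Length → mass via c²/G.
8.97e12 m × (c²/G) = 1.208e40 kg

1.208e40 kg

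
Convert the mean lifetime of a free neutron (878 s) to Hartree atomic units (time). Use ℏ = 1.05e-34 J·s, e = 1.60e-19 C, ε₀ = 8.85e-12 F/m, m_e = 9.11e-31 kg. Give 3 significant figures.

3.66e19

atomic unit of time: τ_au = (4πε₀)²ℏ³/(m_e e⁴) = 2.40e-17 s.
878 / 2.40e-17 = 3.66e19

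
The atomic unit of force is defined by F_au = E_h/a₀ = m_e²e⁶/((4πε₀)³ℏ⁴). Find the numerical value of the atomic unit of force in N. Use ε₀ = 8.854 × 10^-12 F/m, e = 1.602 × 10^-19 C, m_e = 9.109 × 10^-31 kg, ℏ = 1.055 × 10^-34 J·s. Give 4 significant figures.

F_au = E_h/a₀ = m_e²e⁶/((4πε₀)³ℏ⁴)
E_h = 4.354 × 10^-18 J
a₀ = 5.297 × 10^-11 m
E_h/a₀ = 8.220 × 10^-8 N

8.220 × 10^-8 N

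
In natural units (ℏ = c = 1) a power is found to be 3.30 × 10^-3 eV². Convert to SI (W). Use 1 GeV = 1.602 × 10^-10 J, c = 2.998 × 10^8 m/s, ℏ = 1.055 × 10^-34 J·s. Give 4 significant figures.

8.028 × 10^-7 W

Power is [E]/[T] = [E]²/ℏ.
1 GeV² → 1/ℏ × (1 GeV in J)² = 2.433 × 10^14 W.
Convert the energy scale: 3.30 × 10^-3 eV² = 3.30 × 10^-21 GeV².
Result: 3.30 × 10^-21 × 2.433 × 10^14 = 8.028 × 10^-7 W.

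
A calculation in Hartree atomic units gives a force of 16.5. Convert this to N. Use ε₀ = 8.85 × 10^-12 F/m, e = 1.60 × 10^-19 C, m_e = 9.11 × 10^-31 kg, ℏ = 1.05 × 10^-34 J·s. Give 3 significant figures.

One atomic unit of force: F_au = E_h/a₀ = m_e²e⁶/((4πε₀)³ℏ⁴) = 8.33 × 10^-8 N.
16.5 × 8.33 × 10^-8 N = 1.37 × 10^-6 N

1.37 × 10^-6 N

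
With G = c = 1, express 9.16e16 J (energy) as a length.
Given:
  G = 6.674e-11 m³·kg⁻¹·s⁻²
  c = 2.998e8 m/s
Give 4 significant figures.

7.568e-28 m

Energy → length via G/c⁴.
9.16e16 J × (G/c⁴) = 7.568e-28 m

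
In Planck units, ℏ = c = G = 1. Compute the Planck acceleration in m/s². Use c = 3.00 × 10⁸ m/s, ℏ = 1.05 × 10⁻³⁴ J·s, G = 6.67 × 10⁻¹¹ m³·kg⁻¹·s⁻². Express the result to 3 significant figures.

The unique combination of the constants set to 1 with dimensions of acceleration is a_P = √(c⁷/(ℏG)).
  = √(3.12 × 10¹⁰³)
  = 5.59 × 10⁵¹ m/s²

5.59 × 10⁵¹ m/s²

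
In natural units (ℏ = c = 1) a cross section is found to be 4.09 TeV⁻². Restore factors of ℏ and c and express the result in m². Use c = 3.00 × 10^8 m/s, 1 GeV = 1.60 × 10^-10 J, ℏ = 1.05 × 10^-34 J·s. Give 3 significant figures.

Area is [L]² = [E]⁻²·(ℏc)²; restore (ℏc)².
1 GeV⁻² → (ℏc)² × (1 GeV in J)⁻² = 3.88 × 10^-32 m².
Convert the energy scale: 4.09 TeV⁻² = 4.09 × 10^-6 GeV⁻².
Result: 4.09 × 10^-6 × 3.88 × 10^-32 = 1.59 × 10^-37 m².

1.59 × 10^-37 m²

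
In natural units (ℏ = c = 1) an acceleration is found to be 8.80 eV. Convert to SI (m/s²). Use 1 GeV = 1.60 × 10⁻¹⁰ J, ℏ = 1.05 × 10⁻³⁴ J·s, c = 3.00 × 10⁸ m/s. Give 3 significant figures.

Acceleration is [L]/[T]² = c·[E]/ℏ.
1 GeV → c/ℏ × (1 GeV in J) = 4.57 × 10³² m/s².
Convert the energy scale: 8.80 eV = 8.80 × 10⁻⁹ GeV.
Result: 8.80 × 10⁻⁹ × 4.57 × 10³² = 4.02 × 10²⁴ m/s².

4.02 × 10²⁴ m/s²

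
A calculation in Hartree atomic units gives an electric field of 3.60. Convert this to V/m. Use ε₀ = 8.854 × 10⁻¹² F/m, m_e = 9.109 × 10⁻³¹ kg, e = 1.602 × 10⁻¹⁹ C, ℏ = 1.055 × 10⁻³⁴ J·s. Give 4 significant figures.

One atomic unit of electric field: E_au = E_h/(e a₀) = m_e²e⁵/((4πε₀)³ℏ⁴) = 5.131 × 10¹¹ V/m.
3.60 × 5.131 × 10¹¹ V/m = 1.847 × 10¹² V/m

1.847 × 10¹² V/m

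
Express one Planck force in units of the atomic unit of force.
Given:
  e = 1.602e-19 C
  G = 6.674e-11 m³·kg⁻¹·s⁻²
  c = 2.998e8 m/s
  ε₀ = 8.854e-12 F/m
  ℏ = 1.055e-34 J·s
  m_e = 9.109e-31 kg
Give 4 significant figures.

1.473e51

Planck force: F_P = c⁴/G = 1.210e44 N
atomic unit of force: F_au = E_h/a₀ = m_e²e⁶/((4πε₀)³ℏ⁴) = 8.220e-8 N
ratio = 1.210e44 / 8.220e-8 = 1.473e51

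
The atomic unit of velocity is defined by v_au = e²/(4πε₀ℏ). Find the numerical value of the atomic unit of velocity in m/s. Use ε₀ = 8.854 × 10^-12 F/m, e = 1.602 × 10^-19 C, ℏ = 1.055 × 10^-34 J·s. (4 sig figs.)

2.186 × 10^6 m/s

v_au = e²/(4πε₀ℏ)
  = 2.566 × 10^-38 / 1.174 × 10^-44
  = 2.186 × 10^6 m/s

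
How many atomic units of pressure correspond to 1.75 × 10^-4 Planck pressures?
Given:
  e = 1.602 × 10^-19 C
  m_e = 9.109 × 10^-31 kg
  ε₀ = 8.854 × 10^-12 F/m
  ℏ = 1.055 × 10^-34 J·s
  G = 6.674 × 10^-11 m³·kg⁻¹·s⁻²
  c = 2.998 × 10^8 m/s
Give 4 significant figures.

2.768 × 10^96

Planck pressure: p_P = c⁷/(ℏG²) = 4.632 × 10^113 Pa
atomic unit of pressure: P_au = E_h/a₀³ = m_e⁴e¹⁰/((4πε₀)⁵ℏ⁸) = 2.929 × 10^13 Pa
1.75 × 10^-4 × 4.632 × 10^113 / 2.929 × 10^13 = 2.768 × 10^96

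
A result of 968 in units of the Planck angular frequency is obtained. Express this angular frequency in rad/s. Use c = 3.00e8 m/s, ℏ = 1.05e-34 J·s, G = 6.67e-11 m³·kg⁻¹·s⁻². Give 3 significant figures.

1.80e46 rad/s

One Planck angular frequency: ω_P = √(c⁵/(ℏG)) = 1.86e43 rad/s.
968 × 1.86e43 rad/s = 1.80e46 rad/s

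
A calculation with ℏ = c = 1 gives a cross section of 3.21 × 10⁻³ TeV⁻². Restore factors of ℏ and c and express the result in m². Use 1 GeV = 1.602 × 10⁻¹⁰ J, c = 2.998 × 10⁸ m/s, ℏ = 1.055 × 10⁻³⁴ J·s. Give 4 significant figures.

1.251 × 10⁻⁴⁰ m²

Area is [L]² = [E]⁻²·(ℏc)²; restore (ℏc)².
1 GeV⁻² → (ℏc)² × (1 GeV in J)⁻² = 3.898 × 10⁻³² m².
Convert the energy scale: 3.21 × 10⁻³ TeV⁻² = 3.21 × 10⁻⁹ GeV⁻².
Result: 3.21 × 10⁻⁹ × 3.898 × 10⁻³² = 1.251 × 10⁻⁴⁰ m².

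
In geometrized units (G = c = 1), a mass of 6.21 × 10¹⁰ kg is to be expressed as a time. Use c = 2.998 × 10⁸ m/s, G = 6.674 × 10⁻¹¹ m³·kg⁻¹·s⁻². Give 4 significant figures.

Mass → time via G/c³.
6.21 × 10¹⁰ kg × (G/c³) = 1.538 × 10⁻²⁵ s

1.538 × 10⁻²⁵ s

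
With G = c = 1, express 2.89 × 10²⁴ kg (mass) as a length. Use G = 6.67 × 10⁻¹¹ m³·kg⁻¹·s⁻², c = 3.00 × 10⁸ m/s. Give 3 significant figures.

In G = c = 1 units mass has dimensions of length; the conversion factor is G/c².
2.89 × 10²⁴ kg × (G/c²) = 2.14 × 10⁻³ m

2.14 × 10⁻³ m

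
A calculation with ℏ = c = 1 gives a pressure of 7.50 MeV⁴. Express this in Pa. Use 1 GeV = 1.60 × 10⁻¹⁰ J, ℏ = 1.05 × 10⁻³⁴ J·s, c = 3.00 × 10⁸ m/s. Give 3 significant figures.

1.57 × 10²⁶ Pa

Pressure is [E]/[L]³ = [E]⁴/(ℏc)³.
1 GeV⁴ → 1/(ℏc)³ × (1 GeV in J)⁴ = 2.10 × 10³⁷ Pa.
Convert the energy scale: 7.50 MeV⁴ = 7.50 × 10⁻¹² GeV⁴.
Result: 7.50 × 10⁻¹² × 2.10 × 10³⁷ = 1.57 × 10²⁶ Pa.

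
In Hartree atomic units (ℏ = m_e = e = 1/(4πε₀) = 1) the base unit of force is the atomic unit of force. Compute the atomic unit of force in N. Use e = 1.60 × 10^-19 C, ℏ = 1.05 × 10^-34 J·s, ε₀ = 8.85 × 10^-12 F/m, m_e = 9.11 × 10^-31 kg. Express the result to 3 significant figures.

F_au = E_h/a₀ = m_e²e⁶/((4πε₀)³ℏ⁴)
E_h = 4.38 × 10^-18 J
a₀ = 5.26 × 10^-11 m
E_h/a₀ = 8.33 × 10^-8 N

8.33 × 10^-8 N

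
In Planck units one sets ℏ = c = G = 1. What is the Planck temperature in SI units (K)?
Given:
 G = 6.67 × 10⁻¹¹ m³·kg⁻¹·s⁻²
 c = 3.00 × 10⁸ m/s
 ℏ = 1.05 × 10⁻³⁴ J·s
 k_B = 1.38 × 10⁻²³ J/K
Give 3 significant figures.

1.42 × 10³² K

T_P = √(ℏc⁵/G) / k_B
  = √(3.83 × 10¹⁸) × 7.25 × 10²²
  = 1.42 × 10³² K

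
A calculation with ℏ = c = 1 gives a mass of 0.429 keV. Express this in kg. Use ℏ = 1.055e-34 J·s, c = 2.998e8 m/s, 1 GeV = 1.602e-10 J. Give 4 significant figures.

7.646e-34 kg

Mass is [E]/c²; divide by c².
1 GeV → 1/c² × (1 GeV in J) = 1.782e-27 kg.
Convert the energy scale: 0.429 keV = 4.29e-7 GeV.
Result: 4.29e-7 × 1.782e-27 = 7.646e-34 kg.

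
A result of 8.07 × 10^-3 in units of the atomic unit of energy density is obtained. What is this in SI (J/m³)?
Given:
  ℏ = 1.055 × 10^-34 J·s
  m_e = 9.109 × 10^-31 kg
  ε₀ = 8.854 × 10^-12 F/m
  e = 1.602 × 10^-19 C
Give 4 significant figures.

2.364 × 10^11 J/m³

One atomic unit of energy density: u_au = E_h/a₀³ = m_e⁴e¹⁰/((4πε₀)⁵ℏ⁸) = 2.929 × 10^13 J/m³.
8.07 × 10^-3 × 2.929 × 10^13 J/m³ = 2.364 × 10^11 J/m³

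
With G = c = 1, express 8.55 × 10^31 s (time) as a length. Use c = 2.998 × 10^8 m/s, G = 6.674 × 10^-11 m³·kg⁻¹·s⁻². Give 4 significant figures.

2.563 × 10^40 m

Time → length via c.
8.55 × 10^31 s × (c) = 2.563 × 10^40 m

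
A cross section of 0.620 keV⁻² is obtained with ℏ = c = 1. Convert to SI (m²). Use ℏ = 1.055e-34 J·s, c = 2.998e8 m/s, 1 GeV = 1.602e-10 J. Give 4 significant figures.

Area is [L]² = [E]⁻²·(ℏc)²; restore (ℏc)².
1 GeV⁻² → (ℏc)² × (1 GeV in J)⁻² = 3.898e-32 m².
Convert the energy scale: 0.620 keV⁻² = 6.20e11 GeV⁻².
Result: 6.20e11 × 3.898e-32 = 2.417e-20 m².

2.417e-20 m²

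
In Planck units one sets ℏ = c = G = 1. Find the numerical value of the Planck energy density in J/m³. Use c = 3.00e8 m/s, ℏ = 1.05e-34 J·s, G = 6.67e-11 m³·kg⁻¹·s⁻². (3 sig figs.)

4.68e113 J/m³

u_P = c⁷/(ℏG²)
  = 2.19e59 / 4.67e-55
  = 4.68e113 J/m³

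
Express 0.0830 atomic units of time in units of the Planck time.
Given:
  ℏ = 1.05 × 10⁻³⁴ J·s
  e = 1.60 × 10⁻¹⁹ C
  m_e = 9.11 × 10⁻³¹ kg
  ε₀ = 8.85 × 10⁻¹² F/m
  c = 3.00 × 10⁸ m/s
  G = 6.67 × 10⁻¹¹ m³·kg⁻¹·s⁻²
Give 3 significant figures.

atomic unit of time: τ_au = (4πε₀)²ℏ³/(m_e e⁴) = 2.40 × 10⁻¹⁷ s
Planck time: t_P = √(ℏG/c⁵) = 5.37 × 10⁻⁴⁴ s
0.0830 × 2.40 × 10⁻¹⁷ / 5.37 × 10⁻⁴⁴ = 3.71 × 10²⁵

3.71 × 10²⁵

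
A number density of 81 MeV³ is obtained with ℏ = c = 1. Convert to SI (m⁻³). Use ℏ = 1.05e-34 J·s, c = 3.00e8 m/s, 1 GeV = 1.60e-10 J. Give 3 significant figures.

1.06e40 m⁻³

Number density is [L]⁻³ = [E]³/(ℏc)³.
1 GeV³ → 1/(ℏc)³ × (1 GeV in J)³ = 1.31e47 m⁻³.
Convert the energy scale: 81 MeV³ = 8.10e-8 GeV³.
Result: 8.10e-8 × 1.31e47 = 1.06e40 m⁻³.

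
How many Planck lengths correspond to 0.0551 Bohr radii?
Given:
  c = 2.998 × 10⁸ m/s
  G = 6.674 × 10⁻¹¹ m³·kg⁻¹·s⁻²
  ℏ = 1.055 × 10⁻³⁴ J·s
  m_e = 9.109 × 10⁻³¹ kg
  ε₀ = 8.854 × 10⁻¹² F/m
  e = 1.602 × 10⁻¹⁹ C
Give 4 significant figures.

1.806 × 10²³

Bohr radius: a₀ = 4πε₀ℏ²/(m_e e²) = 5.297 × 10⁻¹¹ m
Planck length: ℓ_P = √(ℏG/c³) = 1.616 × 10⁻³⁵ m
0.0551 × 5.297 × 10⁻¹¹ / 1.616 × 10⁻³⁵ = 1.806 × 10²³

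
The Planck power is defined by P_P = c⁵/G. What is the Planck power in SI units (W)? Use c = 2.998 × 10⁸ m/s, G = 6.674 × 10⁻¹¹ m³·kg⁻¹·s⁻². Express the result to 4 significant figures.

P_P = c⁵/G
  = 2.422 × 10⁴² / 6.674 × 10⁻¹¹
  = 3.629 × 10⁵² W

3.629 × 10⁵² W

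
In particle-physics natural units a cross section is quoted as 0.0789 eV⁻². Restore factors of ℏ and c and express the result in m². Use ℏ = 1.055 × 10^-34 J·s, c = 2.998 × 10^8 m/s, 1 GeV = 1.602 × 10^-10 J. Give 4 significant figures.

Area is [L]² = [E]⁻²·(ℏc)²; restore (ℏc)².
1 GeV⁻² → (ℏc)² × (1 GeV in J)⁻² = 3.898 × 10^-32 m².
Convert the energy scale: 0.0789 eV⁻² = 7.89 × 10^16 GeV⁻².
Result: 7.89 × 10^16 × 3.898 × 10^-32 = 3.076 × 10^-15 m².

3.076 × 10^-15 m²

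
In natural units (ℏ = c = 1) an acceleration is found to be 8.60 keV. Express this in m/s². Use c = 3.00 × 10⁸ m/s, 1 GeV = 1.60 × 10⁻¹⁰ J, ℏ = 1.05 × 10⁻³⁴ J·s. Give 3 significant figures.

Acceleration is [L]/[T]² = c·[E]/ℏ.
1 GeV → c/ℏ × (1 GeV in J) = 4.57 × 10³² m/s².
Convert the energy scale: 8.60 keV = 8.60 × 10⁻⁶ GeV.
Result: 8.60 × 10⁻⁶ × 4.57 × 10³² = 3.93 × 10²⁷ m/s².

3.93 × 10²⁷ m/s²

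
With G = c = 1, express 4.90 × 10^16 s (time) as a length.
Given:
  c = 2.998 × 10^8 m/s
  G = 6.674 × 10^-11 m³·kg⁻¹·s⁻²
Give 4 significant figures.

Time → length via c.
4.90 × 10^16 s × (c) = 1.469 × 10^25 m

1.469 × 10^25 m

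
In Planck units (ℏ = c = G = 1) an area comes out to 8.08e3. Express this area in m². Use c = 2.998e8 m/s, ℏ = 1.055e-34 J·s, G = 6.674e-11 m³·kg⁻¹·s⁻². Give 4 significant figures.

2.111e-66 m²

One Planck area: A_P = ℏG/c³ = 2.613e-70 m².
8.08e3 × 2.613e-70 m² = 2.111e-66 m²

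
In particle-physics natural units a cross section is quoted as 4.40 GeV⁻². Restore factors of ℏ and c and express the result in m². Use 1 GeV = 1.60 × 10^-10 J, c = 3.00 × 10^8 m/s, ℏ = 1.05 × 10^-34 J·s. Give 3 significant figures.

Area is [L]² = [E]⁻²·(ℏc)²; restore (ℏc)².
1 GeV⁻² → (ℏc)² × (1 GeV in J)⁻² = 3.88 × 10^-32 m².
Result: 4.40 × 3.88 × 10^-32 = 1.71 × 10^-31 m².

1.71 × 10^-31 m²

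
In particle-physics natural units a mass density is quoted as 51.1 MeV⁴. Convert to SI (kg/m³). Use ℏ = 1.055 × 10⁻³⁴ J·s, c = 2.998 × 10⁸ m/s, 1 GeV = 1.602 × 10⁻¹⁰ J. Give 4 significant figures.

1.183 × 10¹⁰ kg/m³

Mass density is [E]/(c²[L]³) = [E]⁴/(ℏ³c⁵).
1 GeV⁴ → 1/(ℏ³c⁵) × (1 GeV in J)⁴ = 2.316 × 10²⁰ kg/m³.
Convert the energy scale: 51.1 MeV⁴ = 5.11 × 10⁻¹¹ GeV⁴.
Result: 5.11 × 10⁻¹¹ × 2.316 × 10²⁰ = 1.183 × 10¹⁰ kg/m³.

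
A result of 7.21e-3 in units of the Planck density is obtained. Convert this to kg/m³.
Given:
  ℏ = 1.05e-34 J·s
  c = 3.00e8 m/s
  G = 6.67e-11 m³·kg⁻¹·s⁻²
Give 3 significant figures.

One Planck density: ρ_P = c⁵/(ℏG²) = 5.20e96 kg/m³.
7.21e-3 × 5.20e96 kg/m³ = 3.75e94 kg/m³

3.75e94 kg/m³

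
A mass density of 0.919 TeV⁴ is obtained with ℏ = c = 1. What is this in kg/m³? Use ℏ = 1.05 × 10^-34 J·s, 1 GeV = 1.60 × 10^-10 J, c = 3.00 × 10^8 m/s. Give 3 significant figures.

Mass density is [E]/(c²[L]³) = [E]⁴/(ℏ³c⁵).
1 GeV⁴ → 1/(ℏ³c⁵) × (1 GeV in J)⁴ = 2.33 × 10^20 kg/m³.
Convert the energy scale: 0.919 TeV⁴ = 9.19 × 10^11 GeV⁴.
Result: 9.19 × 10^11 × 2.33 × 10^20 = 2.14 × 10^32 kg/m³.

2.14 × 10^32 kg/m³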